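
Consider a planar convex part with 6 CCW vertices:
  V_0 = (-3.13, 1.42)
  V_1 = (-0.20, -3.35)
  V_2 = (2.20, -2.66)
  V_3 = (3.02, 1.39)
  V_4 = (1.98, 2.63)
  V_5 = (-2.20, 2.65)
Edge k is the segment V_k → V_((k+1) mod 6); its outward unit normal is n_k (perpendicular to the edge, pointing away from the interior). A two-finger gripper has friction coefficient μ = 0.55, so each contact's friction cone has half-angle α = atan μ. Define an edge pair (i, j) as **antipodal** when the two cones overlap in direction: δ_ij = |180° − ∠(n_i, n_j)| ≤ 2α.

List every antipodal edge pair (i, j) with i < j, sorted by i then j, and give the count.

count = 5; pairs: (0,2), (0,3), (1,4), (1,5), (2,5)

α = atan 0.55 = 28.81°;  2α = 57.62°
n_0 = (-0.8521, -0.5234)
n_1 = (+0.2763, -0.9611)
n_2 = (+0.9801, -0.1984)
n_3 = (+0.7662, +0.6426)
n_4 = (+0.0048, +1.0000)
n_5 = (-0.7977, +0.6031)
  (0,1): δ = 105.52°  ·
  (0,2): δ = 43.01°  ✓
  (0,3): δ = 8.43°  ✓
  (0,4): δ = 58.17°  ·
  (0,5): δ = 111.35°  ·
  (1,2): δ = 117.49°  ·
  (1,3): δ = 66.05°  ·
  (1,4): δ = 16.31°  ✓
  (1,5): δ = 36.87°  ✓
  (2,3): δ = 128.57°  ·
  (2,4): δ = 78.83°  ·
  (2,5): δ = 25.65°  ✓
  (3,4): δ = 130.26°  ·
  (3,5): δ = 77.08°  ·
  (4,5): δ = 126.82°  ·
antipodal pairs: 5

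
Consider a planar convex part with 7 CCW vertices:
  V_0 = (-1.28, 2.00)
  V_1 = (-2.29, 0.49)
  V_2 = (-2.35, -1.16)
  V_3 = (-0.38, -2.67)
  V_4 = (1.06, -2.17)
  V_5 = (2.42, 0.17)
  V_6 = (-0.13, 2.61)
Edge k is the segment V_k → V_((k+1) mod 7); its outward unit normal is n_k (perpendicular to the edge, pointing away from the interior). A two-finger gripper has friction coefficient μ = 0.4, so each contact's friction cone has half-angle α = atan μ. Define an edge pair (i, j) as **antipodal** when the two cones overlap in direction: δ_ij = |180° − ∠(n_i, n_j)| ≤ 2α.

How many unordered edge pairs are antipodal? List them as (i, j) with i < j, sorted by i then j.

α = atan 0.4 = 21.80°;  2α = 43.60°
n_0 = (-0.8312, +0.5560)
n_1 = (-0.9993, +0.0363)
n_2 = (-0.6083, -0.7937)
n_3 = (+0.3280, -0.9447)
n_4 = (+0.8646, -0.5025)
n_5 = (+0.6914, +0.7225)
n_6 = (-0.4686, +0.8834)
  (0,1): δ = 148.31°  ·
  (0,2): δ = 93.69°  ·
  (0,3): δ = 37.07°  ✓
  (0,4): δ = 3.61°  ✓
  (0,5): δ = 80.04°  ·
  (0,6): δ = 151.72°  ·
  (1,2): δ = 125.39°  ·
  (1,3): δ = 68.77°  ·
  (1,4): δ = 28.08°  ✓
  (1,5): δ = 48.35°  ·
  (1,6): δ = 120.03°  ·
  (2,3): δ = 123.38°  ·
  (2,4): δ = 82.69°  ·
  (2,5): δ = 6.27°  ✓
  (2,6): δ = 65.41°  ·
  (3,4): δ = 139.31°  ·
  (3,5): δ = 62.89°  ·
  (3,6): δ = 8.79°  ✓
  (4,5): δ = 103.57°  ·
  (4,6): δ = 31.89°  ✓
  (5,6): δ = 108.32°  ·
antipodal pairs: 6

count = 6; pairs: (0,3), (0,4), (1,4), (2,5), (3,6), (4,6)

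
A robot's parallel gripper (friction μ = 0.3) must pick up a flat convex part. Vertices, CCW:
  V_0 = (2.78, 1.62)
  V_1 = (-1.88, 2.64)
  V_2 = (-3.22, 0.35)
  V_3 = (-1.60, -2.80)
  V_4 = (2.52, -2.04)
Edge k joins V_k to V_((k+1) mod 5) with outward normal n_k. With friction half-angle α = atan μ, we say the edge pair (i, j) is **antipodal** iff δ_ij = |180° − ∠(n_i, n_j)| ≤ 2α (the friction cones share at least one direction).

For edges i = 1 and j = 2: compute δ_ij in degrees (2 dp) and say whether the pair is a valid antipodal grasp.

δ = 122.45°, invalid

α = atan 0.3 = 16.70°;  2α = 33.40°
edge 1: e_1 = (-1.34, -2.29);  n_1 = (-0.8631, +0.5050)
edge 2: e_2 = (+1.62, -3.15);  n_2 = (-0.8893, -0.4573)
∠(n_1, n_2) = 57.55°
δ = |180° − 57.55°| = 122.45°
122.45° > 2α = 33.40°  →  invalid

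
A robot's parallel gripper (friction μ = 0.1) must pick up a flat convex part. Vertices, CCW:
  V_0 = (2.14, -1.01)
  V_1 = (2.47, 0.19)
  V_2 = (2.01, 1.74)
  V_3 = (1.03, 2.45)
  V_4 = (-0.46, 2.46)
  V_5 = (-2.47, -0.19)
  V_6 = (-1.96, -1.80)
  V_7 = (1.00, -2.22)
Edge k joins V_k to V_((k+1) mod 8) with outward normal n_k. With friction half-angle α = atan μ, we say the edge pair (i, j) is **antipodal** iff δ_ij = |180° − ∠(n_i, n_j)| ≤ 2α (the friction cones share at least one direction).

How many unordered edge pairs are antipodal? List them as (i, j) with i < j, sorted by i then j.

count = 3; pairs: (1,5), (3,6), (4,7)

α = atan 0.1 = 5.71°;  2α = 11.42°
n_0 = (+0.9642, -0.2652)
n_1 = (+0.9587, +0.2845)
n_2 = (+0.5867, +0.8098)
n_3 = (+0.0067, +1.0000)
n_4 = (-0.7967, +0.6043)
n_5 = (-0.9533, -0.3020)
n_6 = (-0.1405, -0.9901)
n_7 = (+0.7278, -0.6857)
  (0,1): δ = 148.09°  ·
  (0,2): δ = 110.55°  ·
  (0,3): δ = 75.01°  ·
  (0,4): δ = 21.80°  ·
  (0,5): δ = 32.95°  ·
  (0,6): δ = 97.30°  ·
  (0,7): δ = 152.08°  ·
  (1,2): δ = 142.45°  ·
  (1,3): δ = 106.91°  ·
  (1,4): δ = 53.71°  ·
  (1,5): δ = 1.05°  ✓
  (1,6): δ = 65.39°  ·
  (1,7): δ = 120.18°  ·
  (2,3): δ = 144.46°  ·
  (2,4): δ = 91.26°  ·
  (2,5): δ = 36.50°  ·
  (2,6): δ = 27.85°  ·
  (2,7): δ = 82.63°  ·
  (3,4): δ = 126.80°  ·
  (3,5): δ = 72.04°  ·
  (3,6): δ = 7.69°  ✓
  (3,7): δ = 47.09°  ·
  (4,5): δ = 125.24°  ·
  (4,6): δ = 60.90°  ·
  (4,7): δ = 6.11°  ✓
  (5,6): δ = 115.65°  ·
  (5,7): δ = 60.87°  ·
  (6,7): δ = 125.22°  ·
antipodal pairs: 3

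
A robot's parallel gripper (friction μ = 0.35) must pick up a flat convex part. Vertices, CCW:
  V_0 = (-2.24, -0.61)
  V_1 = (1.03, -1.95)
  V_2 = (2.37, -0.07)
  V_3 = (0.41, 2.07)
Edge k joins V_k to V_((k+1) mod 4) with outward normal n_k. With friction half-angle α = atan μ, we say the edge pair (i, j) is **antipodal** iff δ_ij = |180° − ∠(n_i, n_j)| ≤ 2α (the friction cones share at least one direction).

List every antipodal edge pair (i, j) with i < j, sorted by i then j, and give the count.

count = 2; pairs: (0,2), (1,3)

α = atan 0.35 = 19.29°;  2α = 38.58°
n_0 = (-0.3792, -0.9253)
n_1 = (+0.8143, -0.5804)
n_2 = (+0.7374, +0.6754)
n_3 = (-0.7111, +0.7031)
  (0,1): δ = 103.20°  ·
  (0,2): δ = 25.23°  ✓
  (0,3): δ = 67.61°  ·
  (1,2): δ = 102.03°  ·
  (1,3): δ = 9.20°  ✓
  (2,3): δ = 87.16°  ·
antipodal pairs: 2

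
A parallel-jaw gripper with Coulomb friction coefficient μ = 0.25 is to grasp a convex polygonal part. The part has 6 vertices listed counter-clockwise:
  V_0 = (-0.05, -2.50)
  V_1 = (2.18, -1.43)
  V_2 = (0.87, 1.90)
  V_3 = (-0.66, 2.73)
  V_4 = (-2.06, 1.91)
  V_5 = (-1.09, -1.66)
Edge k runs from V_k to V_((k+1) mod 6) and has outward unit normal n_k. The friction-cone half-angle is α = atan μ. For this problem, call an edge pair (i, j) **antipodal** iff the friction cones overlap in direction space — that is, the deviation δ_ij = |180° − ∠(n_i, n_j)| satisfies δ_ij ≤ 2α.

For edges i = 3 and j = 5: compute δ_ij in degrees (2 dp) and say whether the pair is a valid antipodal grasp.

δ = 69.29°, invalid

α = atan 0.25 = 14.04°;  2α = 28.07°
edge 3: e_3 = (-1.40, -0.82);  n_3 = (-0.5054, +0.8629)
edge 5: e_5 = (+1.04, -0.84);  n_5 = (-0.6283, -0.7779)
∠(n_3, n_5) = 110.71°
δ = |180° − 110.71°| = 69.29°
69.29° > 2α = 28.07°  →  invalid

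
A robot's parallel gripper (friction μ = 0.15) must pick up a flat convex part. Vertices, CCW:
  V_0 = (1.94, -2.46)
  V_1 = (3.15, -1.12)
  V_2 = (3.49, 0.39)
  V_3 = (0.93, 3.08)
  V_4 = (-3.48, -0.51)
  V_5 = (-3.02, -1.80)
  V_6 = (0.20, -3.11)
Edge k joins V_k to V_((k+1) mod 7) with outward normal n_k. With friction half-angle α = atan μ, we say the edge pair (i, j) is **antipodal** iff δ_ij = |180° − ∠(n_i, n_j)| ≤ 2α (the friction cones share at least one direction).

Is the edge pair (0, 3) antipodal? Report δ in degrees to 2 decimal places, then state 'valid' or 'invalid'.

α = atan 0.15 = 8.53°;  2α = 17.06°
edge 0: e_0 = (+1.21, +1.34);  n_0 = (+0.7422, -0.6702)
edge 3: e_3 = (-4.41, -3.59);  n_3 = (-0.6313, +0.7755)
∠(n_0, n_3) = 171.23°
δ = |180° − 171.23°| = 8.77°
8.77° ≤ 2α = 17.06°  →  valid

δ = 8.77°, valid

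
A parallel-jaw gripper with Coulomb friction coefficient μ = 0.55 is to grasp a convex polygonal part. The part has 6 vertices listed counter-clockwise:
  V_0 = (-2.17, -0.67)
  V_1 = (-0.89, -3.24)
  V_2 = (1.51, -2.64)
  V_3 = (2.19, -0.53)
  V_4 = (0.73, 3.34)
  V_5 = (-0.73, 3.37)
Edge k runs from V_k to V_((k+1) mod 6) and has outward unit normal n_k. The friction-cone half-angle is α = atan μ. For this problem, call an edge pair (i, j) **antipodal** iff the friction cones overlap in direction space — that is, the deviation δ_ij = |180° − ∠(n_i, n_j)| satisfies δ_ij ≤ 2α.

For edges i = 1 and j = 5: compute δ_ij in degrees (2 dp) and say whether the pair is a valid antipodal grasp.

δ = 56.35°, valid

α = atan 0.55 = 28.81°;  2α = 57.62°
edge 1: e_1 = (+2.40, +0.60);  n_1 = (+0.2425, -0.9701)
edge 5: e_5 = (-1.44, -4.04);  n_5 = (-0.9420, +0.3357)
∠(n_1, n_5) = 123.65°
δ = |180° − 123.65°| = 56.35°
56.35° ≤ 2α = 57.62°  →  valid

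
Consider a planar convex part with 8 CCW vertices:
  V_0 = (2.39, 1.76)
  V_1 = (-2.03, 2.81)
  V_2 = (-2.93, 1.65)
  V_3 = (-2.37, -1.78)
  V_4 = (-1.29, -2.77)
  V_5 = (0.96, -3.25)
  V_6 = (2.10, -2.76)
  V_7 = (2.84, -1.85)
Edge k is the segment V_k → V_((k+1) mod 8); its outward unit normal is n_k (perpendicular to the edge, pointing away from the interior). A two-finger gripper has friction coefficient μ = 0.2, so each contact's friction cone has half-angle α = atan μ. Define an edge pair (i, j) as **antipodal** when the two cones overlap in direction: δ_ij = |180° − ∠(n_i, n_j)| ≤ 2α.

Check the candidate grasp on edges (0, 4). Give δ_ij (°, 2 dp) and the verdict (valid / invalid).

δ = 1.32°, valid

α = atan 0.2 = 11.31°;  2α = 22.62°
edge 0: e_0 = (-4.42, +1.05);  n_0 = (+0.2311, +0.9729)
edge 4: e_4 = (+2.25, -0.48);  n_4 = (-0.2086, -0.9780)
∠(n_0, n_4) = 178.68°
δ = |180° − 178.68°| = 1.32°
1.32° ≤ 2α = 22.62°  →  valid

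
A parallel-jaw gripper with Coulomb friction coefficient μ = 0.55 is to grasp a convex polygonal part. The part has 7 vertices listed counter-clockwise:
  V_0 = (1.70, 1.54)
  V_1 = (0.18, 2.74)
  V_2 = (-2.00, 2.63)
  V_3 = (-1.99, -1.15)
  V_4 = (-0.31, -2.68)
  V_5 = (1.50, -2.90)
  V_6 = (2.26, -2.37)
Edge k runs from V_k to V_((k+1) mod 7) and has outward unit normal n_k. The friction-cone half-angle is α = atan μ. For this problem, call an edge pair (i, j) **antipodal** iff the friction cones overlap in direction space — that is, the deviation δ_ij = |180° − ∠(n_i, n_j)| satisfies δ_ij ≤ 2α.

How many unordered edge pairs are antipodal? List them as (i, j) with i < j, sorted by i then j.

α = atan 0.55 = 28.81°;  2α = 57.62°
n_0 = (+0.6196, +0.7849)
n_1 = (-0.0504, +0.9987)
n_2 = (-1.0000, -0.0026)
n_3 = (-0.6733, -0.7393)
n_4 = (-0.1207, -0.9927)
n_5 = (+0.5720, -0.8202)
n_6 = (+0.9899, +0.1418)
  (0,1): δ = 138.82°  ·
  (0,2): δ = 51.56°  ✓
  (0,3): δ = 4.03°  ✓
  (0,4): δ = 31.36°  ✓
  (0,5): δ = 73.18°  ·
  (0,6): δ = 136.44°  ·
  (1,2): δ = 92.74°  ·
  (1,3): δ = 45.21°  ✓
  (1,4): δ = 9.82°  ✓
  (1,5): δ = 32.00°  ✓
  (1,6): δ = 95.26°  ·
  (2,3): δ = 132.48°  ·
  (2,4): δ = 97.08°  ·
  (2,5): δ = 55.26°  ✓
  (2,6): δ = 8.00°  ✓
  (3,4): δ = 144.61°  ·
  (3,5): δ = 102.78°  ·
  (3,6): δ = 39.52°  ✓
  (4,5): δ = 138.18°  ·
  (4,6): δ = 74.92°  ·
  (5,6): δ = 116.74°  ·
antipodal pairs: 9

count = 9; pairs: (0,2), (0,3), (0,4), (1,3), (1,4), (1,5), (2,5), (2,6), (3,6)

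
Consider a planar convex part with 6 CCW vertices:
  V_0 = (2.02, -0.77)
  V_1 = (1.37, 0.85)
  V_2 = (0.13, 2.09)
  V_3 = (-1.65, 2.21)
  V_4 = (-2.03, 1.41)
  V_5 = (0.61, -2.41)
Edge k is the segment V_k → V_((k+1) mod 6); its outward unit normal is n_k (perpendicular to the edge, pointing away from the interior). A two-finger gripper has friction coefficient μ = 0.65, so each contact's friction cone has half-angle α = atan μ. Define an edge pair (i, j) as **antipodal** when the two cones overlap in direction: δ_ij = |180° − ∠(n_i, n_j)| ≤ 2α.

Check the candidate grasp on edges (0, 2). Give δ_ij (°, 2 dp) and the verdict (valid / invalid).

δ = 115.72°, invalid

α = atan 0.65 = 33.02°;  2α = 66.05°
edge 0: e_0 = (-0.65, +1.62);  n_0 = (+0.9281, +0.3724)
edge 2: e_2 = (-1.78, +0.12);  n_2 = (+0.0673, +0.9977)
∠(n_0, n_2) = 64.28°
δ = |180° − 64.28°| = 115.72°
115.72° > 2α = 66.05°  →  invalid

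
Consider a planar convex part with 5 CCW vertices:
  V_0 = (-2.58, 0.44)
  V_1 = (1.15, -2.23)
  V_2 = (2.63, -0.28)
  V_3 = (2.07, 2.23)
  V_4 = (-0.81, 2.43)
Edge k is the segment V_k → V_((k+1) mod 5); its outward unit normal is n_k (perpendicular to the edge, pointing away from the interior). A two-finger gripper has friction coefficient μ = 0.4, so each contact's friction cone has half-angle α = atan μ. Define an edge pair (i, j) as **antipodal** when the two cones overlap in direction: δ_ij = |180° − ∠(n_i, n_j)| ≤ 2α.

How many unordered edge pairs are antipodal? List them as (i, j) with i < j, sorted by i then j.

α = atan 0.4 = 21.80°;  2α = 43.60°
n_0 = (-0.5821, -0.8131)
n_1 = (+0.7966, -0.6046)
n_2 = (+0.9760, +0.2178)
n_3 = (+0.0693, +0.9976)
n_4 = (-0.7472, +0.6646)
  (0,1): δ = 91.60°  ·
  (0,2): δ = 41.83°  ✓
  (0,3): δ = 31.62°  ✓
  (0,4): δ = 83.94°  ·
  (1,2): δ = 130.23°  ·
  (1,3): δ = 56.77°  ·
  (1,4): δ = 4.45°  ✓
  (2,3): δ = 106.55°  ·
  (2,4): δ = 54.23°  ·
  (3,4): δ = 127.68°  ·
antipodal pairs: 3

count = 3; pairs: (0,2), (0,3), (1,4)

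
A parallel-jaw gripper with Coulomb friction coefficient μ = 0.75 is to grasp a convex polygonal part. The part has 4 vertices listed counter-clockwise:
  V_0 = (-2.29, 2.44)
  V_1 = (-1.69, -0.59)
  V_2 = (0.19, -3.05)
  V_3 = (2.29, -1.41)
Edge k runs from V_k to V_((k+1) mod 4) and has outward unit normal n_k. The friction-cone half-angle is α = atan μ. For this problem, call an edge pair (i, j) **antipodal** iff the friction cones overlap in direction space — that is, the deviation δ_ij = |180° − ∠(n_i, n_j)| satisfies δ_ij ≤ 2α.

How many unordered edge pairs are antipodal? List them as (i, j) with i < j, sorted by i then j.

α = atan 0.75 = 36.87°;  2α = 73.74°
n_0 = (-0.9810, -0.1942)
n_1 = (-0.7945, -0.6072)
n_2 = (+0.6155, -0.7881)
n_3 = (+0.6435, +0.7655)
  (0,1): δ = 153.81°  ·
  (0,2): δ = 63.21°  ✓
  (0,3): δ = 38.75°  ✓
  (1,2): δ = 89.40°  ·
  (1,3): δ = 12.56°  ✓
  (2,3): δ = 78.04°  ·
antipodal pairs: 3

count = 3; pairs: (0,2), (0,3), (1,3)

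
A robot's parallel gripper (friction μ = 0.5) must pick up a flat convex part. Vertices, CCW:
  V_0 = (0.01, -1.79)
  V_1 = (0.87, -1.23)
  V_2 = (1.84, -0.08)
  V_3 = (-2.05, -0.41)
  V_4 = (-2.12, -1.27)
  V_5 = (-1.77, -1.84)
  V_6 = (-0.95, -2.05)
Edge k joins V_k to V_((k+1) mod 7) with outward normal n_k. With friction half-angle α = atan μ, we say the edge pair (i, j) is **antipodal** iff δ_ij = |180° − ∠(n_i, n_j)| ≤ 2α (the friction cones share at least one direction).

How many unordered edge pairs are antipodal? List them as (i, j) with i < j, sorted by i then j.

count = 6; pairs: (0,2), (0,3), (1,2), (1,3), (2,5), (2,6)

α = atan 0.5 = 26.57°;  2α = 53.13°
n_0 = (+0.5457, -0.8380)
n_1 = (+0.7644, -0.6447)
n_2 = (-0.0845, +0.9964)
n_3 = (-0.9967, +0.0811)
n_4 = (-0.8522, -0.5233)
n_5 = (-0.2481, -0.9687)
n_6 = (+0.2614, -0.9652)
  (0,1): δ = 163.22°  ·
  (0,2): δ = 28.22°  ✓
  (0,3): δ = 52.28°  ✓
  (0,4): δ = 88.48°  ·
  (0,5): δ = 132.56°  ·
  (0,6): δ = 162.08°  ·
  (1,2): δ = 45.00°  ✓
  (1,3): δ = 35.49°  ✓
  (1,4): δ = 71.70°  ·
  (1,5): δ = 115.78°  ·
  (1,6): δ = 145.30°  ·
  (2,3): δ = 99.50°  ·
  (2,4): δ = 63.30°  ·
  (2,5): δ = 19.21°  ✓
  (2,6): δ = 10.31°  ✓
  (3,4): δ = 143.80°  ·
  (3,5): δ = 99.71°  ·
  (3,6): δ = 70.19°  ·
  (4,5): δ = 135.92°  ·
  (4,6): δ = 106.40°  ·
  (5,6): δ = 150.48°  ·
antipodal pairs: 6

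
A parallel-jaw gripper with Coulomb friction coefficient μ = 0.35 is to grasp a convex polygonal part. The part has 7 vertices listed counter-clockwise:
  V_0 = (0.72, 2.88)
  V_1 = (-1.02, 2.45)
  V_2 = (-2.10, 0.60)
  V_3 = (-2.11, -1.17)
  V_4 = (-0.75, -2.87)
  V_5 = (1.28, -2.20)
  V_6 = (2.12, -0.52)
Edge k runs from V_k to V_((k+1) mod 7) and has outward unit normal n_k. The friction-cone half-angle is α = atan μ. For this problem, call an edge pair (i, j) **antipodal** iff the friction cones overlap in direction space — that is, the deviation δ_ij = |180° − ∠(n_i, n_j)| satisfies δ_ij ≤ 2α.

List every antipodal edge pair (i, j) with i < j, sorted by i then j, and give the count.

count = 5; pairs: (0,4), (1,5), (2,5), (2,6), (3,6)

α = atan 0.35 = 19.29°;  2α = 38.58°
n_0 = (-0.2399, +0.9708)
n_1 = (-0.8636, +0.5042)
n_2 = (-1.0000, +0.0056)
n_3 = (-0.7809, -0.6247)
n_4 = (+0.3134, -0.9496)
n_5 = (+0.8944, -0.4472)
n_6 = (+0.9247, +0.3807)
  (0,1): δ = 134.16°  ·
  (0,2): δ = 104.20°  ·
  (0,3): δ = 65.22°  ·
  (0,4): δ = 4.38°  ✓
  (0,5): δ = 49.55°  ·
  (0,6): δ = 98.50°  ·
  (1,2): δ = 150.05°  ·
  (1,3): δ = 111.06°  ·
  (1,4): δ = 41.46°  ·
  (1,5): δ = 3.71°  ✓
  (1,6): δ = 52.66°  ·
  (2,3): δ = 141.02°  ·
  (2,4): δ = 71.41°  ·
  (2,5): δ = 26.24°  ✓
  (2,6): δ = 22.70°  ✓
  (3,4): δ = 110.39°  ·
  (3,5): δ = 65.22°  ·
  (3,6): δ = 16.28°  ✓
  (4,5): δ = 134.83°  ·
  (4,6): δ = 85.89°  ·
  (5,6): δ = 131.05°  ·
antipodal pairs: 5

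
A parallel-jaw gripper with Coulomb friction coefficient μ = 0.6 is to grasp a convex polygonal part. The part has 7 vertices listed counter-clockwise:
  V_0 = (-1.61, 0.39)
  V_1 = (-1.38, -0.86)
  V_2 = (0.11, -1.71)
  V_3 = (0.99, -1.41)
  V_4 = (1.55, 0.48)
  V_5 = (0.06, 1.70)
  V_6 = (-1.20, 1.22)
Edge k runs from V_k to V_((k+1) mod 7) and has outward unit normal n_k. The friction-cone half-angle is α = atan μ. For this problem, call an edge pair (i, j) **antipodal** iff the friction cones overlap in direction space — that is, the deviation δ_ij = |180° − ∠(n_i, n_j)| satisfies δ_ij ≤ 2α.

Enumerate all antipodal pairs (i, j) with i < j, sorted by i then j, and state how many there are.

count = 9; pairs: (0,3), (0,4), (1,4), (1,5), (2,4), (2,5), (2,6), (3,5), (3,6)

α = atan 0.6 = 30.96°;  2α = 61.93°
n_0 = (-0.9835, -0.1810)
n_1 = (-0.4955, -0.8686)
n_2 = (+0.3227, -0.9465)
n_3 = (+0.9588, -0.2841)
n_4 = (+0.6335, +0.7737)
n_5 = (-0.3560, +0.9345)
n_6 = (-0.8966, +0.4429)
  (0,1): δ = 130.13°  ·
  (0,2): δ = 81.60°  ·
  (0,3): δ = 26.93°  ✓
  (0,4): δ = 40.26°  ✓
  (0,5): δ = 100.43°  ·
  (0,6): δ = 143.29°  ·
  (1,2): δ = 131.47°  ·
  (1,3): δ = 76.80°  ·
  (1,4): δ = 9.61°  ✓
  (1,5): δ = 50.56°  ✓
  (1,6): δ = 93.42°  ·
  (2,3): δ = 125.33°  ·
  (2,4): δ = 58.14°  ✓
  (2,5): δ = 2.03°  ✓
  (2,6): δ = 44.89°  ✓
  (3,4): δ = 112.81°  ·
  (3,5): δ = 52.64°  ✓
  (3,6): δ = 9.78°  ✓
  (4,5): δ = 119.84°  ·
  (4,6): δ = 76.98°  ·
  (5,6): δ = 137.14°  ·
antipodal pairs: 9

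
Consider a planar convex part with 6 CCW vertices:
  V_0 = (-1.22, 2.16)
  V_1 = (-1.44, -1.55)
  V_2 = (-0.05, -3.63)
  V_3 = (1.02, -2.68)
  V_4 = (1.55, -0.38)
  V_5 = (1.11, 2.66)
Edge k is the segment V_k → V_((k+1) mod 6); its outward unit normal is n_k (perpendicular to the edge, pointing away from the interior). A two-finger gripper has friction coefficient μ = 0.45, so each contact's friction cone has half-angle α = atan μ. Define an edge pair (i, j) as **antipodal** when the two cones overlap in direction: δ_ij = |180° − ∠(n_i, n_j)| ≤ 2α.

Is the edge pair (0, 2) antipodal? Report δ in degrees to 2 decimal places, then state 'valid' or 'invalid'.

α = atan 0.45 = 24.23°;  2α = 48.46°
edge 0: e_0 = (-0.22, -3.71);  n_0 = (-0.9982, +0.0592)
edge 2: e_2 = (+1.07, +0.95);  n_2 = (+0.6639, -0.7478)
∠(n_0, n_2) = 134.99°
δ = |180° − 134.99°| = 45.01°
45.01° ≤ 2α = 48.46°  →  valid

δ = 45.01°, valid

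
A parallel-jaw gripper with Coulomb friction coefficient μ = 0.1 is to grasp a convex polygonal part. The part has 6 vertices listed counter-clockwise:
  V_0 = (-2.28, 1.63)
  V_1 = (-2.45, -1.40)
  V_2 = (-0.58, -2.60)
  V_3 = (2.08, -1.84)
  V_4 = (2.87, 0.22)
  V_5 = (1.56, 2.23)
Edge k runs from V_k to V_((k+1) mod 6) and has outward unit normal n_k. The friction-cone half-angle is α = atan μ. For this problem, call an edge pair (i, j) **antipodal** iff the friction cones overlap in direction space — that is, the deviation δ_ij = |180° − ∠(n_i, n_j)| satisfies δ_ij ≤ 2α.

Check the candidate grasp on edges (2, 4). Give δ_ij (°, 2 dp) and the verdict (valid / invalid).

δ = 72.85°, invalid

α = atan 0.1 = 5.71°;  2α = 11.42°
edge 2: e_2 = (+2.66, +0.76);  n_2 = (+0.2747, -0.9615)
edge 4: e_4 = (-1.31, +2.01);  n_4 = (+0.8378, +0.5460)
∠(n_2, n_4) = 107.15°
δ = |180° − 107.15°| = 72.85°
72.85° > 2α = 11.42°  →  invalid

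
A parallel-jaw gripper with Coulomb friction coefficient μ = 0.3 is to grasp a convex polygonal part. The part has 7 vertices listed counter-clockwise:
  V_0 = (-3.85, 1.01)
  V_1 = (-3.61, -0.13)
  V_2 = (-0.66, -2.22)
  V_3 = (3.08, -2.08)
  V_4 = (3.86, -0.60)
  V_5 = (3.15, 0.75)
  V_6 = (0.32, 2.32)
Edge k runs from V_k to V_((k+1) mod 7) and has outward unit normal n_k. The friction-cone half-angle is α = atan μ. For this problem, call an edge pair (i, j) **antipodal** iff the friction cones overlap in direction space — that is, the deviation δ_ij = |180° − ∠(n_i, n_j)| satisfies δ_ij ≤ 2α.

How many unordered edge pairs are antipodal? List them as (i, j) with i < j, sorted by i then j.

α = atan 0.3 = 16.70°;  2α = 33.40°
n_0 = (-0.9785, -0.2060)
n_1 = (-0.5781, -0.8160)
n_2 = (+0.0374, -0.9993)
n_3 = (+0.8847, -0.4662)
n_4 = (+0.8851, +0.4655)
n_5 = (+0.4851, +0.8744)
n_6 = (-0.2997, +0.9540)
  (0,1): δ = 137.21°  ·
  (0,2): δ = 99.74°  ·
  (0,3): δ = 39.68°  ·
  (0,4): δ = 15.85°  ✓
  (0,5): δ = 49.09°  ·
  (0,6): δ = 95.55°  ·
  (1,2): δ = 142.54°  ·
  (1,3): δ = 82.47°  ·
  (1,4): δ = 26.94°  ✓
  (1,5): δ = 6.30°  ✓
  (1,6): δ = 52.76°  ·
  (2,3): δ = 119.93°  ·
  (2,4): δ = 64.40°  ·
  (2,5): δ = 31.16°  ✓
  (2,6): δ = 15.30°  ✓
  (3,4): δ = 124.47°  ·
  (3,5): δ = 91.23°  ·
  (3,6): δ = 44.77°  ·
  (4,5): δ = 146.76°  ·
  (4,6): δ = 100.30°  ·
  (5,6): δ = 133.54°  ·
antipodal pairs: 5

count = 5; pairs: (0,4), (1,4), (1,5), (2,5), (2,6)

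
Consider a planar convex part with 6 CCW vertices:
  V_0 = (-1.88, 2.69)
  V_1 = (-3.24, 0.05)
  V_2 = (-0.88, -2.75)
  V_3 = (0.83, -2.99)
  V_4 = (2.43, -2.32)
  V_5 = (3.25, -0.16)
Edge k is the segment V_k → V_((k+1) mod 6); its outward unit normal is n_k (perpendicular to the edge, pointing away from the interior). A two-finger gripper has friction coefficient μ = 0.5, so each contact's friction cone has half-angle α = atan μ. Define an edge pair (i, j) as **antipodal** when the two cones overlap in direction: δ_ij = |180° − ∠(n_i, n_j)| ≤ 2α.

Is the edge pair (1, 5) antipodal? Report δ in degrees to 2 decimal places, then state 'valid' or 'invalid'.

α = atan 0.5 = 26.57°;  2α = 53.13°
edge 1: e_1 = (+2.36, -2.80);  n_1 = (-0.7646, -0.6445)
edge 5: e_5 = (-5.13, +2.85);  n_5 = (+0.4856, +0.8742)
∠(n_1, n_5) = 159.18°
δ = |180° − 159.18°| = 20.82°
20.82° ≤ 2α = 53.13°  →  valid

δ = 20.82°, valid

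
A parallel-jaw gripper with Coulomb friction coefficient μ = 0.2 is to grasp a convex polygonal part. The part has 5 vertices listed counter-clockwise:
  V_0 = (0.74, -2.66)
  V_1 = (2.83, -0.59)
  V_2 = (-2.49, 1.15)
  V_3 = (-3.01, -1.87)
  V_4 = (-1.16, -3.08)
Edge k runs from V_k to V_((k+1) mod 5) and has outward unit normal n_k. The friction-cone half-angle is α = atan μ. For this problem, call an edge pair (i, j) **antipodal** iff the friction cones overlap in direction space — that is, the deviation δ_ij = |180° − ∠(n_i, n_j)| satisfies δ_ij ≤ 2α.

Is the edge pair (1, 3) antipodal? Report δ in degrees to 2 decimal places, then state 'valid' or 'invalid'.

δ = 15.08°, valid

α = atan 0.2 = 11.31°;  2α = 22.62°
edge 1: e_1 = (-5.32, +1.74);  n_1 = (+0.3109, +0.9505)
edge 3: e_3 = (+1.85, -1.21);  n_3 = (-0.5474, -0.8369)
∠(n_1, n_3) = 164.92°
δ = |180° − 164.92°| = 15.08°
15.08° ≤ 2α = 22.62°  →  valid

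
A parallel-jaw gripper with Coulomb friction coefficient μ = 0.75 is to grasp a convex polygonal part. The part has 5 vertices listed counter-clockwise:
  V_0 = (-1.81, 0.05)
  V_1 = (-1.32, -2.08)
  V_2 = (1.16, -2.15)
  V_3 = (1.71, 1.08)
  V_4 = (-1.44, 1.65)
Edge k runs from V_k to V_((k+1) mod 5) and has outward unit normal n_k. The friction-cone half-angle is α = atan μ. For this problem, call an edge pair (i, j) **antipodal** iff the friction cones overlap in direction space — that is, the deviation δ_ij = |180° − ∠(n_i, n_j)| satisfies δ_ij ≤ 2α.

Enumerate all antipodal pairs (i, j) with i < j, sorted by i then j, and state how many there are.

count = 4; pairs: (0,2), (0,3), (1,3), (2,4)

α = atan 0.75 = 36.87°;  2α = 73.74°
n_0 = (-0.9745, -0.2242)
n_1 = (-0.0282, -0.9996)
n_2 = (+0.9858, -0.1679)
n_3 = (+0.1781, +0.9840)
n_4 = (-0.9743, +0.2253)
  (0,1): δ = 104.57°  ·
  (0,2): δ = 22.62°  ✓
  (0,3): δ = 66.79°  ✓
  (0,4): δ = 154.02°  ·
  (1,2): δ = 98.05°  ·
  (1,3): δ = 8.64°  ✓
  (1,4): δ = 78.60°  ·
  (2,3): δ = 90.59°  ·
  (2,4): δ = 3.36°  ✓
  (3,4): δ = 92.76°  ·
antipodal pairs: 4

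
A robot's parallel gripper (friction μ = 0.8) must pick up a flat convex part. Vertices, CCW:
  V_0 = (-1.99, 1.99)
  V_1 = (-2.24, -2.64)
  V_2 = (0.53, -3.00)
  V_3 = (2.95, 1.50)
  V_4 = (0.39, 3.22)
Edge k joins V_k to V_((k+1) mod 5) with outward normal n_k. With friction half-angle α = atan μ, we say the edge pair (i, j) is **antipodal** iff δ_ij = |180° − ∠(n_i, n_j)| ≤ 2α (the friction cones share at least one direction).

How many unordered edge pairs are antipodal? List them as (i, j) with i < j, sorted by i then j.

α = atan 0.8 = 38.66°;  2α = 77.32°
n_0 = (-0.9985, +0.0539)
n_1 = (-0.1289, -0.9917)
n_2 = (+0.8807, -0.4736)
n_3 = (+0.5577, +0.8300)
n_4 = (-0.4591, +0.8884)
  (0,1): δ = 94.31°  ·
  (0,2): δ = 25.18°  ✓
  (0,3): δ = 59.19°  ✓
  (0,4): δ = 120.42°  ·
  (1,2): δ = 110.87°  ·
  (1,3): δ = 26.49°  ✓
  (1,4): δ = 34.74°  ✓
  (2,3): δ = 95.63°  ·
  (2,4): δ = 34.40°  ✓
  (3,4): δ = 118.77°  ·
antipodal pairs: 5

count = 5; pairs: (0,2), (0,3), (1,3), (1,4), (2,4)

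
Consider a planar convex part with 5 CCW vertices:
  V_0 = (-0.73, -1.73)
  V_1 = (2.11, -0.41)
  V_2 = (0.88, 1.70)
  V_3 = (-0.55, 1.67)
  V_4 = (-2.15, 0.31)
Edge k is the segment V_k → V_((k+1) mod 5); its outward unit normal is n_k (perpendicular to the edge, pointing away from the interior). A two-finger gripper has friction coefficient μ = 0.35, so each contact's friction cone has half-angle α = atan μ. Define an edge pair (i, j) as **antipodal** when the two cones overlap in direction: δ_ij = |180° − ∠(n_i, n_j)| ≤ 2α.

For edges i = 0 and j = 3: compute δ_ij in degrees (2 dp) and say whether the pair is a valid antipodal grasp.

δ = 15.44°, valid

α = atan 0.35 = 19.29°;  2α = 38.58°
edge 0: e_0 = (+2.84, +1.32);  n_0 = (+0.4215, -0.9068)
edge 3: e_3 = (-1.60, -1.36);  n_3 = (-0.6476, +0.7619)
∠(n_0, n_3) = 164.56°
δ = |180° − 164.56°| = 15.44°
15.44° ≤ 2α = 38.58°  →  valid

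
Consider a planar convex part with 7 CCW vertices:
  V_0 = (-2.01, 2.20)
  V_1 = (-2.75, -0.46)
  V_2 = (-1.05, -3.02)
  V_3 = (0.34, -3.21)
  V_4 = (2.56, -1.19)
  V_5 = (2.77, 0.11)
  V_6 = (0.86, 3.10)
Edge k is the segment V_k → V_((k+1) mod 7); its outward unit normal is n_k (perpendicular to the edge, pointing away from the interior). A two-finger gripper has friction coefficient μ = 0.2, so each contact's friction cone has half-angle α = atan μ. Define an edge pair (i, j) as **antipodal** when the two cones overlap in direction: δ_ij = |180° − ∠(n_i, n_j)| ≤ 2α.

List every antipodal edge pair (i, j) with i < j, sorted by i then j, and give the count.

count = 2; pairs: (0,4), (1,5)

α = atan 0.2 = 11.31°;  2α = 22.62°
n_0 = (-0.9634, +0.2680)
n_1 = (-0.8331, -0.5532)
n_2 = (-0.1354, -0.9908)
n_3 = (+0.6730, -0.7396)
n_4 = (+0.9872, -0.1595)
n_5 = (+0.8427, +0.5383)
n_6 = (-0.2992, +0.9542)
  (0,1): δ = 130.87°  ·
  (0,2): δ = 82.24°  ·
  (0,3): δ = 32.15°  ·
  (0,4): δ = 6.37°  ✓
  (0,5): δ = 48.12°  ·
  (0,6): δ = 122.96°  ·
  (1,2): δ = 131.37°  ·
  (1,3): δ = 81.29°  ·
  (1,4): δ = 42.76°  ·
  (1,5): δ = 1.02°  ✓
  (1,6): δ = 73.82°  ·
  (2,3): δ = 129.92°  ·
  (2,4): δ = 91.39°  ·
  (2,5): δ = 49.65°  ·
  (2,6): δ = 25.19°  ·
  (3,4): δ = 141.48°  ·
  (3,5): δ = 99.73°  ·
  (3,6): δ = 24.89°  ·
  (4,5): δ = 138.25°  ·
  (4,6): δ = 63.41°  ·
  (5,6): δ = 105.16°  ·
antipodal pairs: 2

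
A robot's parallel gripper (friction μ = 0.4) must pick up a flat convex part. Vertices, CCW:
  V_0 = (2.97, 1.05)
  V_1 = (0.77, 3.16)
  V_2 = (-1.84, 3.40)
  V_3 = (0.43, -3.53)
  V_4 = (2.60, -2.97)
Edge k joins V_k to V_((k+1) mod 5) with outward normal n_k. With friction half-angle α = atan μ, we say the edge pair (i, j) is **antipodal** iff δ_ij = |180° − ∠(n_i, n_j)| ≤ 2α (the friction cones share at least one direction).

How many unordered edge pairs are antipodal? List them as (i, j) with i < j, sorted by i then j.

α = atan 0.4 = 21.80°;  2α = 43.60°
n_0 = (+0.6922, +0.7217)
n_1 = (+0.0916, +0.9958)
n_2 = (-0.9503, -0.3113)
n_3 = (+0.2499, -0.9683)
n_4 = (+0.9958, -0.0917)
  (0,1): δ = 141.45°  ·
  (0,2): δ = 28.06°  ✓
  (0,3): δ = 58.27°  ·
  (0,4): δ = 128.55°  ·
  (1,2): δ = 66.61°  ·
  (1,3): δ = 19.72°  ✓
  (1,4): δ = 90.00°  ·
  (2,3): δ = 93.67°  ·
  (2,4): δ = 23.40°  ✓
  (3,4): δ = 109.73°  ·
antipodal pairs: 3

count = 3; pairs: (0,2), (1,3), (2,4)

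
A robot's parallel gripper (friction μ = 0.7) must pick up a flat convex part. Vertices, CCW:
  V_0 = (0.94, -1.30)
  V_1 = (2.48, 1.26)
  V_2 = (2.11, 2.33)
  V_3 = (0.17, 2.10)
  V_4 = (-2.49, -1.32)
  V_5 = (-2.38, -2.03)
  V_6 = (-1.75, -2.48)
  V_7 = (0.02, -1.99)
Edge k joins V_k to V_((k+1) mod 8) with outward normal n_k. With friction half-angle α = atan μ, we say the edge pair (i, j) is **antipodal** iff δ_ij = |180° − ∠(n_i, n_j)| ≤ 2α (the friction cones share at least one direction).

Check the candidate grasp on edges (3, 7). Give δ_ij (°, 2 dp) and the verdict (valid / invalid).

α = atan 0.7 = 34.99°;  2α = 69.98°
edge 3: e_3 = (-2.66, -3.42);  n_3 = (-0.7894, +0.6139)
edge 7: e_7 = (+0.92, +0.69);  n_7 = (+0.6000, -0.8000)
∠(n_3, n_7) = 164.74°
δ = |180° − 164.74°| = 15.26°
15.26° ≤ 2α = 69.98°  →  valid

δ = 15.26°, valid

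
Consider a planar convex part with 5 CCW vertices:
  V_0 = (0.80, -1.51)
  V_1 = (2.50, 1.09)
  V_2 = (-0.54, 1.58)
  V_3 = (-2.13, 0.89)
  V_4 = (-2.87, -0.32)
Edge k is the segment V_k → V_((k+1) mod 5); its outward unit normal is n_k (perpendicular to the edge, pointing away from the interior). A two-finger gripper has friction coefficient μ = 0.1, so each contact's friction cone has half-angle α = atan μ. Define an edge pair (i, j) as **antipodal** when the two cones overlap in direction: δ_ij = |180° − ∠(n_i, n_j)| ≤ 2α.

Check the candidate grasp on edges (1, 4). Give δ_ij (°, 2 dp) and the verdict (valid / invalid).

δ = 8.81°, valid

α = atan 0.1 = 5.71°;  2α = 11.42°
edge 1: e_1 = (-3.04, +0.49);  n_1 = (+0.1591, +0.9873)
edge 4: e_4 = (+3.67, -1.19);  n_4 = (-0.3084, -0.9512)
∠(n_1, n_4) = 171.19°
δ = |180° − 171.19°| = 8.81°
8.81° ≤ 2α = 11.42°  →  valid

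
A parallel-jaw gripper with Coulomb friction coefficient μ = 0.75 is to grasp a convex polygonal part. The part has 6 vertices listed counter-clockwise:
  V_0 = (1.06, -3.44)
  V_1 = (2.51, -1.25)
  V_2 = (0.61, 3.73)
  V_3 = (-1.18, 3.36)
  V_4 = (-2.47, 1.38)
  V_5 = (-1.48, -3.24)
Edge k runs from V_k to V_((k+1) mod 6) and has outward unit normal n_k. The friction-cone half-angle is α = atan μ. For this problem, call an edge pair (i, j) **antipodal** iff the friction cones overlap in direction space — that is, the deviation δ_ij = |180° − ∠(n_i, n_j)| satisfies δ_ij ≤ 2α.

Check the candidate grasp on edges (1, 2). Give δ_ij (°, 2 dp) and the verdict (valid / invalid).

δ = 99.20°, invalid

α = atan 0.75 = 36.87°;  2α = 73.74°
edge 1: e_1 = (-1.90, +4.98);  n_1 = (+0.9343, +0.3565)
edge 2: e_2 = (-1.79, -0.37);  n_2 = (-0.2024, +0.9793)
∠(n_1, n_2) = 80.80°
δ = |180° − 80.80°| = 99.20°
99.20° > 2α = 73.74°  →  invalid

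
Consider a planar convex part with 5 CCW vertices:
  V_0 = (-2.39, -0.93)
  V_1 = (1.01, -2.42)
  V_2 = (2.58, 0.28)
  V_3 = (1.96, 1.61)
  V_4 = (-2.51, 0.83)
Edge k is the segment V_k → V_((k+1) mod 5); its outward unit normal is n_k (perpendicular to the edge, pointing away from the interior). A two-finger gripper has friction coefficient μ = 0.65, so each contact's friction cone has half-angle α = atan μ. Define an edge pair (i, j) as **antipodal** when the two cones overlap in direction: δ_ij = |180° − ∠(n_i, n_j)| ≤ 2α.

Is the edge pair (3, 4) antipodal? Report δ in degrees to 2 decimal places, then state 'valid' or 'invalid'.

δ = 96.00°, invalid

α = atan 0.65 = 33.02°;  2α = 66.05°
edge 3: e_3 = (-4.47, -0.78);  n_3 = (-0.1719, +0.9851)
edge 4: e_4 = (+0.12, -1.76);  n_4 = (-0.9977, -0.0680)
∠(n_3, n_4) = 84.00°
δ = |180° − 84.00°| = 96.00°
96.00° > 2α = 66.05°  →  invalid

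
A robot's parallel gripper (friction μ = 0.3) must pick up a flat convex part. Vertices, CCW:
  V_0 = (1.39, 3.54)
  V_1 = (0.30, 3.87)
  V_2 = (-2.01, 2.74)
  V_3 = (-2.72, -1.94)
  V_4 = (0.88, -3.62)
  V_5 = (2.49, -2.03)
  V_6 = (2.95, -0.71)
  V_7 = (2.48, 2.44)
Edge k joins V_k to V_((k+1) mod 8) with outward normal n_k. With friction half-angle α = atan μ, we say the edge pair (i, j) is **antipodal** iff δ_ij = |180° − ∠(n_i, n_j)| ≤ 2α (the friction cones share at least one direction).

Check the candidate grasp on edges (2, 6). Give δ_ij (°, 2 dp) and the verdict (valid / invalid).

δ = 17.11°, valid

α = atan 0.3 = 16.70°;  2α = 33.40°
edge 2: e_2 = (-0.71, -4.68);  n_2 = (-0.9887, +0.1500)
edge 6: e_6 = (-0.47, +3.15);  n_6 = (+0.9891, +0.1476)
∠(n_2, n_6) = 162.89°
δ = |180° − 162.89°| = 17.11°
17.11° ≤ 2α = 33.40°  →  valid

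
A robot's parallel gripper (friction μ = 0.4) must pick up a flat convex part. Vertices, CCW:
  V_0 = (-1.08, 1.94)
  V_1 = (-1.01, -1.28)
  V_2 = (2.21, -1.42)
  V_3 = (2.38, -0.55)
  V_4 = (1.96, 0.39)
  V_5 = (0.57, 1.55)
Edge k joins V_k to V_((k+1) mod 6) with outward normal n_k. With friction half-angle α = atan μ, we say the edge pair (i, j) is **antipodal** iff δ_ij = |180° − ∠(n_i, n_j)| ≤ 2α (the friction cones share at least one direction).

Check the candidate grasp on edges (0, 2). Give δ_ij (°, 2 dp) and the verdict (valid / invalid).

α = atan 0.4 = 21.80°;  2α = 43.60°
edge 0: e_0 = (+0.07, -3.22);  n_0 = (-0.9998, -0.0217)
edge 2: e_2 = (+0.17, +0.87);  n_2 = (+0.9814, -0.1918)
∠(n_0, n_2) = 167.70°
δ = |180° − 167.70°| = 12.30°
12.30° ≤ 2α = 43.60°  →  valid

δ = 12.30°, valid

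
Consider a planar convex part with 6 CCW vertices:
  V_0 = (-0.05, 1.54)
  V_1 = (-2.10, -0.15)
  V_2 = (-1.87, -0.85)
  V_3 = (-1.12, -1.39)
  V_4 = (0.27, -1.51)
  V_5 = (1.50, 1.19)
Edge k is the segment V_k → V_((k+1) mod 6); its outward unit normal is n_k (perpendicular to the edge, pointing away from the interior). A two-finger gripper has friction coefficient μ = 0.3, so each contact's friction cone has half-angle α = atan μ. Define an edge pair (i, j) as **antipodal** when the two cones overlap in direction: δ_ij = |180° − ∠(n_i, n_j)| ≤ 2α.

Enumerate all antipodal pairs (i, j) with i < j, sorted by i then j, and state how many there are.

count = 3; pairs: (0,4), (2,5), (3,5)

α = atan 0.3 = 16.70°;  2α = 33.40°
n_0 = (-0.6361, +0.7716)
n_1 = (-0.9500, -0.3122)
n_2 = (-0.5843, -0.8115)
n_3 = (-0.0860, -0.9963)
n_4 = (+0.9100, -0.4146)
n_5 = (+0.2203, +0.9754)
  (0,1): δ = 111.31°  ·
  (0,2): δ = 75.26°  ·
  (0,3): δ = 44.44°  ·
  (0,4): δ = 26.01°  ✓
  (0,5): δ = 127.77°  ·
  (1,2): δ = 143.94°  ·
  (1,3): δ = 113.12°  ·
  (1,4): δ = 42.68°  ·
  (1,5): δ = 59.09°  ·
  (2,3): δ = 149.18°  ·
  (2,4): δ = 78.74°  ·
  (2,5): δ = 23.03°  ✓
  (3,4): δ = 109.56°  ·
  (3,5): δ = 7.79°  ✓
  (4,5): δ = 78.23°  ·
antipodal pairs: 3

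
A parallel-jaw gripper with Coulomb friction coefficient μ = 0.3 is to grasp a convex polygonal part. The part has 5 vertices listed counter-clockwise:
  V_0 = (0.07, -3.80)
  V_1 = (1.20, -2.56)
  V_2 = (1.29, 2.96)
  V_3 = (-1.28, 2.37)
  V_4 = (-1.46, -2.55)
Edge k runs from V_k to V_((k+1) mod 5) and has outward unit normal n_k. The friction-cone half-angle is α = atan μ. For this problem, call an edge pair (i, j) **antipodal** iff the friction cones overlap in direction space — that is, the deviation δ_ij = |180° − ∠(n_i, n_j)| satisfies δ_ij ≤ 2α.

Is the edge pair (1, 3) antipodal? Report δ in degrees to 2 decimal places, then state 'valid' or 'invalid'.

δ = 1.16°, valid

α = atan 0.3 = 16.70°;  2α = 33.40°
edge 1: e_1 = (+0.09, +5.52);  n_1 = (+0.9999, -0.0163)
edge 3: e_3 = (-0.18, -4.92);  n_3 = (-0.9993, +0.0366)
∠(n_1, n_3) = 178.84°
δ = |180° − 178.84°| = 1.16°
1.16° ≤ 2α = 33.40°  →  valid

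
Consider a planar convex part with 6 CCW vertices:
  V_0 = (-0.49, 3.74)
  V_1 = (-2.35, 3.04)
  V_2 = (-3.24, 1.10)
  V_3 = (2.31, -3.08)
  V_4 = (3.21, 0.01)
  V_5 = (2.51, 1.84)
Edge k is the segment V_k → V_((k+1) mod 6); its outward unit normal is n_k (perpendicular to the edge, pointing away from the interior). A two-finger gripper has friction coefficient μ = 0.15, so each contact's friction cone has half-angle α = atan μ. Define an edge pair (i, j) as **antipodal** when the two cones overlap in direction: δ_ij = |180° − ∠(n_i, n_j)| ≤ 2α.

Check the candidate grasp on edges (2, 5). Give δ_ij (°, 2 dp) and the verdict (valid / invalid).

δ = 4.64°, valid

α = atan 0.15 = 8.53°;  2α = 17.06°
edge 2: e_2 = (+5.55, -4.18);  n_2 = (-0.6016, -0.7988)
edge 5: e_5 = (-3.00, +1.90);  n_5 = (+0.5351, +0.8448)
∠(n_2, n_5) = 175.36°
δ = |180° − 175.36°| = 4.64°
4.64° ≤ 2α = 17.06°  →  valid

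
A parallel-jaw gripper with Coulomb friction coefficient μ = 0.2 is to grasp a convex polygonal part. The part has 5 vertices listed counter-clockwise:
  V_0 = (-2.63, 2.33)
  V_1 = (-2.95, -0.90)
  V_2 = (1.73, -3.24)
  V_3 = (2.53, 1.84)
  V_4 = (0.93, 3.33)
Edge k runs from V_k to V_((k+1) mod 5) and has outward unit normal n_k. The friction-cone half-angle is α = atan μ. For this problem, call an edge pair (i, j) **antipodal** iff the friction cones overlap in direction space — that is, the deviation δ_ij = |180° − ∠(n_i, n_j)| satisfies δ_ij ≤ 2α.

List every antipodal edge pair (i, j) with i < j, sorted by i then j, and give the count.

count = 2; pairs: (0,2), (1,3)

α = atan 0.2 = 11.31°;  2α = 22.62°
n_0 = (-0.9951, +0.0986)
n_1 = (-0.4472, -0.8944)
n_2 = (+0.9878, -0.1556)
n_3 = (+0.6815, +0.7318)
n_4 = (-0.2704, +0.9627)
  (0,1): δ = 110.91°  ·
  (0,2): δ = 3.29°  ✓
  (0,3): δ = 52.70°  ·
  (0,4): δ = 111.35°  ·
  (1,2): δ = 72.38°  ·
  (1,3): δ = 16.40°  ✓
  (1,4): δ = 42.26°  ·
  (2,3): δ = 124.01°  ·
  (2,4): δ = 65.36°  ·
  (3,4): δ = 121.35°  ·
antipodal pairs: 2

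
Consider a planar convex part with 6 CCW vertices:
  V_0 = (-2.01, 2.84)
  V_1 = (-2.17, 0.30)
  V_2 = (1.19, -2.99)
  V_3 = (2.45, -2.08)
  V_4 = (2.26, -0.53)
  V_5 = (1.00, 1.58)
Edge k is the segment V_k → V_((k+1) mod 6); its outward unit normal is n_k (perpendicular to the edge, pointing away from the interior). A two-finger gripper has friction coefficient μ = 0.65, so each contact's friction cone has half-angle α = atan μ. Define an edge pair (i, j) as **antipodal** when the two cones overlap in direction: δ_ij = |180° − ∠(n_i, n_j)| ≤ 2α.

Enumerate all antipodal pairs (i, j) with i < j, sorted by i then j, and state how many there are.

α = atan 0.65 = 33.02°;  2α = 66.05°
n_0 = (-0.9980, +0.0629)
n_1 = (-0.6996, -0.7145)
n_2 = (+0.5855, -0.8107)
n_3 = (+0.9926, +0.1217)
n_4 = (+0.8586, +0.5127)
n_5 = (+0.3861, +0.9224)
  (0,1): δ = 130.79°  ·
  (0,2): δ = 50.56°  ✓
  (0,3): δ = 10.59°  ✓
  (0,4): δ = 34.45°  ✓
  (0,5): δ = 70.89°  ·
  (1,2): δ = 99.77°  ·
  (1,3): δ = 38.61°  ✓
  (1,4): δ = 14.76°  ✓
  (1,5): δ = 21.68°  ✓
  (2,3): δ = 118.85°  ·
  (2,4): δ = 94.99°  ·
  (2,5): δ = 58.55°  ✓
  (3,4): δ = 156.14°  ·
  (3,5): δ = 119.70°  ·
  (4,5): δ = 143.56°  ·
antipodal pairs: 7

count = 7; pairs: (0,2), (0,3), (0,4), (1,3), (1,4), (1,5), (2,5)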